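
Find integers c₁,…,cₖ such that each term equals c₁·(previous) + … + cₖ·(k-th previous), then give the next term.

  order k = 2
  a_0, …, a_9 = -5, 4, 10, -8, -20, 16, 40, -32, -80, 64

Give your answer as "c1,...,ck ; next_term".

  a_2 = 0·4 + -2·-5 = 10
  a_3 = 0·10 + -2·4 = -8
  a_4 = 0·-8 + -2·10 = -20
  a_5 = 0·-20 + -2·-8 = 16
  a_6 = 0·16 + -2·-20 = 40
  a_7 = 0·40 + -2·16 = -32
  a_8 = 0·-32 + -2·40 = -80
  a_9 = 0·-80 + -2·-32 = 64
  a_10 = 0·64 + -2·-80 = 160

0,-2 ; 160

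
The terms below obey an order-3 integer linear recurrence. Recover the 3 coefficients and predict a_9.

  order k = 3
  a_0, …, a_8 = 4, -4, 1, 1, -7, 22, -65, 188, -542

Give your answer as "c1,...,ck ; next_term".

-3,0,1 ; 1561

  a_3 = -3·1 + 0·-4 + 1·4 = 1
  a_4 = -3·1 + 0·1 + 1·-4 = -7
  a_5 = -3·-7 + 0·1 + 1·1 = 22
  a_6 = -3·22 + 0·-7 + 1·1 = -65
  a_7 = -3·-65 + 0·22 + 1·-7 = 188
  a_8 = -3·188 + 0·-65 + 1·22 = -542
  a_9 = -3·-542 + 0·188 + 1·-65 = 1561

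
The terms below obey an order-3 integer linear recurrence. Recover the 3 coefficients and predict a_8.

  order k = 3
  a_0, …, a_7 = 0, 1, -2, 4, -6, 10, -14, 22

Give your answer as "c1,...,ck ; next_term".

  a_3 = -1·-2 + 2·1 + 2·0 = 4
  a_4 = -1·4 + 2·-2 + 2·1 = -6
  a_5 = -1·-6 + 2·4 + 2·-2 = 10
  a_6 = -1·10 + 2·-6 + 2·4 = -14
  a_7 = -1·-14 + 2·10 + 2·-6 = 22
  a_8 = -1·22 + 2·-14 + 2·10 = -30

-1,2,2 ; -30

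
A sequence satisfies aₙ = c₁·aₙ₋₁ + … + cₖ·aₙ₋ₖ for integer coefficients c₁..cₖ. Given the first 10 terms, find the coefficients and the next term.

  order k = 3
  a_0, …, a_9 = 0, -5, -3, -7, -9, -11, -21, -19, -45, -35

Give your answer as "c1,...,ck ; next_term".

  a_3 = -1·-3 + 2·-5 + 2·0 = -7
  a_4 = -1·-7 + 2·-3 + 2·-5 = -9
  a_5 = -1·-9 + 2·-7 + 2·-3 = -11
  a_6 = -1·-11 + 2·-9 + 2·-7 = -21
  a_7 = -1·-21 + 2·-11 + 2·-9 = -19
  a_8 = -1·-19 + 2·-21 + 2·-11 = -45
  a_9 = -1·-45 + 2·-19 + 2·-21 = -35
  a_10 = -1·-35 + 2·-45 + 2·-19 = -93

-1,2,2 ; -93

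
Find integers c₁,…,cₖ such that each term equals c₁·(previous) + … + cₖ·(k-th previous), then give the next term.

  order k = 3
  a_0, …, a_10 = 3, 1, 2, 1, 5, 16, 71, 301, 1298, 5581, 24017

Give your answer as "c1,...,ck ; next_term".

4,2,-3 ; 103336

  a_3 = 4·2 + 2·1 + -3·3 = 1
  a_4 = 4·1 + 2·2 + -3·1 = 5
  a_5 = 4·5 + 2·1 + -3·2 = 16
  a_6 = 4·16 + 2·5 + -3·1 = 71
  a_7 = 4·71 + 2·16 + -3·5 = 301
  a_8 = 4·301 + 2·71 + -3·16 = 1298
  a_9 = 4·1298 + 2·301 + -3·71 = 5581
  a_10 = 4·5581 + 2·1298 + -3·301 = 24017
  a_11 = 4·24017 + 2·5581 + -3·1298 = 103336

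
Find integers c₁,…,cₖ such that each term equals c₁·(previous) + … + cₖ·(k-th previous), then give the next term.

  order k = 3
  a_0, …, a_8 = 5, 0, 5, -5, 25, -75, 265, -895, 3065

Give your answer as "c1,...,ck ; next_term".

-3,2,2 ; -10455

  a_3 = -3·5 + 2·0 + 2·5 = -5
  a_4 = -3·-5 + 2·5 + 2·0 = 25
  a_5 = -3·25 + 2·-5 + 2·5 = -75
  a_6 = -3·-75 + 2·25 + 2·-5 = 265
  a_7 = -3·265 + 2·-75 + 2·25 = -895
  a_8 = -3·-895 + 2·265 + 2·-75 = 3065
  a_9 = -3·3065 + 2·-895 + 2·265 = -10455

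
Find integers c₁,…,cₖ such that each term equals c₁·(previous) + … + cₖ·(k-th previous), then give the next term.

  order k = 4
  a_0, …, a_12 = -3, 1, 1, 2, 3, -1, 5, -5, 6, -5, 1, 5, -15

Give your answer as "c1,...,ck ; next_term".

  a_4 = -1·2 + 1·1 + 1·1 + -1·-3 = 3
  a_5 = -1·3 + 1·2 + 1·1 + -1·1 = -1
  a_6 = -1·-1 + 1·3 + 1·2 + -1·1 = 5
  a_7 = -1·5 + 1·-1 + 1·3 + -1·2 = -5
  a_8 = -1·-5 + 1·5 + 1·-1 + -1·3 = 6
  a_9 = -1·6 + 1·-5 + 1·5 + -1·-1 = -5
  a_10 = -1·-5 + 1·6 + 1·-5 + -1·5 = 1
  a_11 = -1·1 + 1·-5 + 1·6 + -1·-5 = 5
  a_12 = -1·5 + 1·1 + 1·-5 + -1·6 = -15
  a_13 = -1·-15 + 1·5 + 1·1 + -1·-5 = 26

-1,1,1,-1 ; 26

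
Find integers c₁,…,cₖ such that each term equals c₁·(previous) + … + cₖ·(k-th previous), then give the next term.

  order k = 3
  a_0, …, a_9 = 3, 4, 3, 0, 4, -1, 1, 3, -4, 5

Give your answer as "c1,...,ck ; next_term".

-1,0,1 ; -2

  a_3 = -1·3 + 0·4 + 1·3 = 0
  a_4 = -1·0 + 0·3 + 1·4 = 4
  a_5 = -1·4 + 0·0 + 1·3 = -1
  a_6 = -1·-1 + 0·4 + 1·0 = 1
  a_7 = -1·1 + 0·-1 + 1·4 = 3
  a_8 = -1·3 + 0·1 + 1·-1 = -4
  a_9 = -1·-4 + 0·3 + 1·1 = 5
  a_10 = -1·5 + 0·-4 + 1·3 = -2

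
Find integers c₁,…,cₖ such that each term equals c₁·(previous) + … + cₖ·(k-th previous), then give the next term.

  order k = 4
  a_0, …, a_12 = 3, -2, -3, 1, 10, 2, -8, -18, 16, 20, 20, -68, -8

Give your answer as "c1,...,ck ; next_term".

0,0,-2,2 ; 0

  a_4 = 0·1 + 0·-3 + -2·-2 + 2·3 = 10
  a_5 = 0·10 + 0·1 + -2·-3 + 2·-2 = 2
  a_6 = 0·2 + 0·10 + -2·1 + 2·-3 = -8
  a_7 = 0·-8 + 0·2 + -2·10 + 2·1 = -18
  a_8 = 0·-18 + 0·-8 + -2·2 + 2·10 = 16
  a_9 = 0·16 + 0·-18 + -2·-8 + 2·2 = 20
  a_10 = 0·20 + 0·16 + -2·-18 + 2·-8 = 20
  a_11 = 0·20 + 0·20 + -2·16 + 2·-18 = -68
  a_12 = 0·-68 + 0·20 + -2·20 + 2·16 = -8
  a_13 = 0·-8 + 0·-68 + -2·20 + 2·20 = 0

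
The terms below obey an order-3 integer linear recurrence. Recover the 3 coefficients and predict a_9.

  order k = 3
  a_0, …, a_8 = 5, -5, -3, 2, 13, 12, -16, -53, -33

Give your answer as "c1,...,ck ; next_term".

  a_3 = 1·-3 + -2·-5 + -1·5 = 2
  a_4 = 1·2 + -2·-3 + -1·-5 = 13
  a_5 = 1·13 + -2·2 + -1·-3 = 12
  a_6 = 1·12 + -2·13 + -1·2 = -16
  a_7 = 1·-16 + -2·12 + -1·13 = -53
  a_8 = 1·-53 + -2·-16 + -1·12 = -33
  a_9 = 1·-33 + -2·-53 + -1·-16 = 89

1,-2,-1 ; 89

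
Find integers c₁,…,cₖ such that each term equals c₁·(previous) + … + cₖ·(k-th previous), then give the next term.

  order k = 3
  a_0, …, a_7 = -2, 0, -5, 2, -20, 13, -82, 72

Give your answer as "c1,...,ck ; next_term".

0,4,-1 ; -341

  a_3 = 0·-5 + 4·0 + -1·-2 = 2
  a_4 = 0·2 + 4·-5 + -1·0 = -20
  a_5 = 0·-20 + 4·2 + -1·-5 = 13
  a_6 = 0·13 + 4·-20 + -1·2 = -82
  a_7 = 0·-82 + 4·13 + -1·-20 = 72
  a_8 = 0·72 + 4·-82 + -1·13 = -341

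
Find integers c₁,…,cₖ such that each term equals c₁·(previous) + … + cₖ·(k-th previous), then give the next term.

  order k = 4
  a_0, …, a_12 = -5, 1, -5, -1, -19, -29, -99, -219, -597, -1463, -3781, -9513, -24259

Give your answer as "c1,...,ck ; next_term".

  a_4 = 2·-1 + 2·-5 + -2·1 + 1·-5 = -19
  a_5 = 2·-19 + 2·-1 + -2·-5 + 1·1 = -29
  a_6 = 2·-29 + 2·-19 + -2·-1 + 1·-5 = -99
  a_7 = 2·-99 + 2·-29 + -2·-19 + 1·-1 = -219
  a_8 = 2·-219 + 2·-99 + -2·-29 + 1·-19 = -597
  a_9 = 2·-597 + 2·-219 + -2·-99 + 1·-29 = -1463
  a_10 = 2·-1463 + 2·-597 + -2·-219 + 1·-99 = -3781
  a_11 = 2·-3781 + 2·-1463 + -2·-597 + 1·-219 = -9513
  a_12 = 2·-9513 + 2·-3781 + -2·-1463 + 1·-597 = -24259
  a_13 = 2·-24259 + 2·-9513 + -2·-3781 + 1·-1463 = -61445

2,2,-2,1 ; -61445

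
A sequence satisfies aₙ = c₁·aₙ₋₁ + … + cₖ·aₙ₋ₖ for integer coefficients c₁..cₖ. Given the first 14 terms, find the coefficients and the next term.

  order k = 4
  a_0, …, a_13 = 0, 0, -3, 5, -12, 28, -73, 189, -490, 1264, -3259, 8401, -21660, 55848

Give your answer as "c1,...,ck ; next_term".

  a_4 = -3·5 + -1·-3 + 1·0 + 2·0 = -12
  a_5 = -3·-12 + -1·5 + 1·-3 + 2·0 = 28
  a_6 = -3·28 + -1·-12 + 1·5 + 2·-3 = -73
  a_7 = -3·-73 + -1·28 + 1·-12 + 2·5 = 189
  a_8 = -3·189 + -1·-73 + 1·28 + 2·-12 = -490
  a_9 = -3·-490 + -1·189 + 1·-73 + 2·28 = 1264
  a_10 = -3·1264 + -1·-490 + 1·189 + 2·-73 = -3259
  a_11 = -3·-3259 + -1·1264 + 1·-490 + 2·189 = 8401
  a_12 = -3·8401 + -1·-3259 + 1·1264 + 2·-490 = -21660
  a_13 = -3·-21660 + -1·8401 + 1·-3259 + 2·1264 = 55848
  a_14 = -3·55848 + -1·-21660 + 1·8401 + 2·-3259 = -144001

-3,-1,1,2 ; -144001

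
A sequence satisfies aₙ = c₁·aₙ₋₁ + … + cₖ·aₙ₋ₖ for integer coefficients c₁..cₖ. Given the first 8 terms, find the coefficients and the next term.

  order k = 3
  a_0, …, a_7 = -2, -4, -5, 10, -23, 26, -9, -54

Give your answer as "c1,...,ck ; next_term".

  a_3 = -2·-5 + -1·-4 + 2·-2 = 10
  a_4 = -2·10 + -1·-5 + 2·-4 = -23
  a_5 = -2·-23 + -1·10 + 2·-5 = 26
  a_6 = -2·26 + -1·-23 + 2·10 = -9
  a_7 = -2·-9 + -1·26 + 2·-23 = -54
  a_8 = -2·-54 + -1·-9 + 2·26 = 169

-2,-1,2 ; 169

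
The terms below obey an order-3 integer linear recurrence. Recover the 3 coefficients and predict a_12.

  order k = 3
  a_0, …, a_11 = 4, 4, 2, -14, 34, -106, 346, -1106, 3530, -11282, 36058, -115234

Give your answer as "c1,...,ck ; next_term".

-3,0,-2 ; 368266

  a_3 = -3·2 + 0·4 + -2·4 = -14
  a_4 = -3·-14 + 0·2 + -2·4 = 34
  a_5 = -3·34 + 0·-14 + -2·2 = -106
  a_6 = -3·-106 + 0·34 + -2·-14 = 346
  a_7 = -3·346 + 0·-106 + -2·34 = -1106
  a_8 = -3·-1106 + 0·346 + -2·-106 = 3530
  a_9 = -3·3530 + 0·-1106 + -2·346 = -11282
  a_10 = -3·-11282 + 0·3530 + -2·-1106 = 36058
  a_11 = -3·36058 + 0·-11282 + -2·3530 = -115234
  a_12 = -3·-115234 + 0·36058 + -2·-11282 = 368266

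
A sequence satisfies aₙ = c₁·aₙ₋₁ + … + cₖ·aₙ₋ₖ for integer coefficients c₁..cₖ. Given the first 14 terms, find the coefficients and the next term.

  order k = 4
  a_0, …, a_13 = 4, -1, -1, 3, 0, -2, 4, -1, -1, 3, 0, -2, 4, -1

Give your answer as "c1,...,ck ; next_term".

-1,0,1,1 ; -1

  a_4 = -1·3 + 0·-1 + 1·-1 + 1·4 = 0
  a_5 = -1·0 + 0·3 + 1·-1 + 1·-1 = -2
  a_6 = -1·-2 + 0·0 + 1·3 + 1·-1 = 4
  a_7 = -1·4 + 0·-2 + 1·0 + 1·3 = -1
  a_8 = -1·-1 + 0·4 + 1·-2 + 1·0 = -1
  a_9 = -1·-1 + 0·-1 + 1·4 + 1·-2 = 3
  a_10 = -1·3 + 0·-1 + 1·-1 + 1·4 = 0
  a_11 = -1·0 + 0·3 + 1·-1 + 1·-1 = -2
  a_12 = -1·-2 + 0·0 + 1·3 + 1·-1 = 4
  a_13 = -1·4 + 0·-2 + 1·0 + 1·3 = -1
  a_14 = -1·-1 + 0·4 + 1·-2 + 1·0 = -1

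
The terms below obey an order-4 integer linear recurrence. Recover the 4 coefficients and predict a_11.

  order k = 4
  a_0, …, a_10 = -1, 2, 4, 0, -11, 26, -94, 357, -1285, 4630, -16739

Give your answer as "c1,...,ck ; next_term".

-4,-2,-3,-3 ; 60480

  a_4 = -4·0 + -2·4 + -3·2 + -3·-1 = -11
  a_5 = -4·-11 + -2·0 + -3·4 + -3·2 = 26
  a_6 = -4·26 + -2·-11 + -3·0 + -3·4 = -94
  a_7 = -4·-94 + -2·26 + -3·-11 + -3·0 = 357
  a_8 = -4·357 + -2·-94 + -3·26 + -3·-11 = -1285
  a_9 = -4·-1285 + -2·357 + -3·-94 + -3·26 = 4630
  a_10 = -4·4630 + -2·-1285 + -3·357 + -3·-94 = -16739
  a_11 = -4·-16739 + -2·4630 + -3·-1285 + -3·357 = 60480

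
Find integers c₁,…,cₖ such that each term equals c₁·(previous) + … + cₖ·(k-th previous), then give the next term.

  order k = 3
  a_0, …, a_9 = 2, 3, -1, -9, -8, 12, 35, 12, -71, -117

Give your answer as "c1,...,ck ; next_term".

0,-1,-3 ; 35

  a_3 = 0·-1 + -1·3 + -3·2 = -9
  a_4 = 0·-9 + -1·-1 + -3·3 = -8
  a_5 = 0·-8 + -1·-9 + -3·-1 = 12
  a_6 = 0·12 + -1·-8 + -3·-9 = 35
  a_7 = 0·35 + -1·12 + -3·-8 = 12
  a_8 = 0·12 + -1·35 + -3·12 = -71
  a_9 = 0·-71 + -1·12 + -3·35 = -117
  a_10 = 0·-117 + -1·-71 + -3·12 = 35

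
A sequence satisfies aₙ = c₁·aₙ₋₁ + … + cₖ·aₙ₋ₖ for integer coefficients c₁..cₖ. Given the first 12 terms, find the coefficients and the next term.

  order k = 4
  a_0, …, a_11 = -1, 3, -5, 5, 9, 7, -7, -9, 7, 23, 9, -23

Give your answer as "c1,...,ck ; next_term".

1,-1,0,1 ; -25

  a_4 = 1·5 + -1·-5 + 0·3 + 1·-1 = 9
  a_5 = 1·9 + -1·5 + 0·-5 + 1·3 = 7
  a_6 = 1·7 + -1·9 + 0·5 + 1·-5 = -7
  a_7 = 1·-7 + -1·7 + 0·9 + 1·5 = -9
  a_8 = 1·-9 + -1·-7 + 0·7 + 1·9 = 7
  a_9 = 1·7 + -1·-9 + 0·-7 + 1·7 = 23
  a_10 = 1·23 + -1·7 + 0·-9 + 1·-7 = 9
  a_11 = 1·9 + -1·23 + 0·7 + 1·-9 = -23
  a_12 = 1·-23 + -1·9 + 0·23 + 1·7 = -25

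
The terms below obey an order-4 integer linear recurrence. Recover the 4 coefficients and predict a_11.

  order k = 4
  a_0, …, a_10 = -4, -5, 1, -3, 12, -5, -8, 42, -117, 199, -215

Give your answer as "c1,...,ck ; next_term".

  a_4 = -2·-3 + -1·1 + 1·-5 + -3·-4 = 12
  a_5 = -2·12 + -1·-3 + 1·1 + -3·-5 = -5
  a_6 = -2·-5 + -1·12 + 1·-3 + -3·1 = -8
  a_7 = -2·-8 + -1·-5 + 1·12 + -3·-3 = 42
  a_8 = -2·42 + -1·-8 + 1·-5 + -3·12 = -117
  a_9 = -2·-117 + -1·42 + 1·-8 + -3·-5 = 199
  a_10 = -2·199 + -1·-117 + 1·42 + -3·-8 = -215
  a_11 = -2·-215 + -1·199 + 1·-117 + -3·42 = -12

-2,-1,1,-3 ; -12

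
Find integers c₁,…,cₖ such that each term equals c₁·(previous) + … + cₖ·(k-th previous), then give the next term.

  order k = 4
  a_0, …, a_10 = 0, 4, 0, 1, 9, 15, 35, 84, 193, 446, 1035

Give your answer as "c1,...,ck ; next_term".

  a_4 = 1·1 + 2·0 + 2·4 + 1·0 = 9
  a_5 = 1·9 + 2·1 + 2·0 + 1·4 = 15
  a_6 = 1·15 + 2·9 + 2·1 + 1·0 = 35
  a_7 = 1·35 + 2·15 + 2·9 + 1·1 = 84
  a_8 = 1·84 + 2·35 + 2·15 + 1·9 = 193
  a_9 = 1·193 + 2·84 + 2·35 + 1·15 = 446
  a_10 = 1·446 + 2·193 + 2·84 + 1·35 = 1035
  a_11 = 1·1035 + 2·446 + 2·193 + 1·84 = 2397

1,2,2,1 ; 2397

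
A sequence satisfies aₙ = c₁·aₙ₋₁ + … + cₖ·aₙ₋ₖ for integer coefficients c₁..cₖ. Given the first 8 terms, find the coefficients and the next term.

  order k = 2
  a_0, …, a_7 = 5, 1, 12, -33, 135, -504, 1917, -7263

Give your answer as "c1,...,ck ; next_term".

-3,3 ; 27540

  a_2 = -3·1 + 3·5 = 12
  a_3 = -3·12 + 3·1 = -33
  a_4 = -3·-33 + 3·12 = 135
  a_5 = -3·135 + 3·-33 = -504
  a_6 = -3·-504 + 3·135 = 1917
  a_7 = -3·1917 + 3·-504 = -7263
  a_8 = -3·-7263 + 3·1917 = 27540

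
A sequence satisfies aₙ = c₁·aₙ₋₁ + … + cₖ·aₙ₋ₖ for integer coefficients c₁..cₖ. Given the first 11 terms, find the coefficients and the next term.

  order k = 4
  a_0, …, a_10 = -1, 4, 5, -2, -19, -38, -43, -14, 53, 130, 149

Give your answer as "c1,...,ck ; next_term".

2,-1,-2,2 ; 34

  a_4 = 2·-2 + -1·5 + -2·4 + 2·-1 = -19
  a_5 = 2·-19 + -1·-2 + -2·5 + 2·4 = -38
  a_6 = 2·-38 + -1·-19 + -2·-2 + 2·5 = -43
  a_7 = 2·-43 + -1·-38 + -2·-19 + 2·-2 = -14
  a_8 = 2·-14 + -1·-43 + -2·-38 + 2·-19 = 53
  a_9 = 2·53 + -1·-14 + -2·-43 + 2·-38 = 130
  a_10 = 2·130 + -1·53 + -2·-14 + 2·-43 = 149
  a_11 = 2·149 + -1·130 + -2·53 + 2·-14 = 34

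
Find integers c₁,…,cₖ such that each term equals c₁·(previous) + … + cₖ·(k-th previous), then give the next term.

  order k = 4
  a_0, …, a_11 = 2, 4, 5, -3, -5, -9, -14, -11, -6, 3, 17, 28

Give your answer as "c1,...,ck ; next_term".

1,0,0,-1 ; 34

  a_4 = 1·-3 + 0·5 + 0·4 + -1·2 = -5
  a_5 = 1·-5 + 0·-3 + 0·5 + -1·4 = -9
  a_6 = 1·-9 + 0·-5 + 0·-3 + -1·5 = -14
  a_7 = 1·-14 + 0·-9 + 0·-5 + -1·-3 = -11
  a_8 = 1·-11 + 0·-14 + 0·-9 + -1·-5 = -6
  a_9 = 1·-6 + 0·-11 + 0·-14 + -1·-9 = 3
  a_10 = 1·3 + 0·-6 + 0·-11 + -1·-14 = 17
  a_11 = 1·17 + 0·3 + 0·-6 + -1·-11 = 28
  a_12 = 1·28 + 0·17 + 0·3 + -1·-6 = 34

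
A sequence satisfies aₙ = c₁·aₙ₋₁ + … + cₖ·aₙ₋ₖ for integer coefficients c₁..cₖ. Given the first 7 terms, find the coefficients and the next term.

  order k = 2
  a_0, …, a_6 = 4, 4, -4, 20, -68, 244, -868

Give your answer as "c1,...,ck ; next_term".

  a_2 = -3·4 + 2·4 = -4
  a_3 = -3·-4 + 2·4 = 20
  a_4 = -3·20 + 2·-4 = -68
  a_5 = -3·-68 + 2·20 = 244
  a_6 = -3·244 + 2·-68 = -868
  a_7 = -3·-868 + 2·244 = 3092

-3,2 ; 3092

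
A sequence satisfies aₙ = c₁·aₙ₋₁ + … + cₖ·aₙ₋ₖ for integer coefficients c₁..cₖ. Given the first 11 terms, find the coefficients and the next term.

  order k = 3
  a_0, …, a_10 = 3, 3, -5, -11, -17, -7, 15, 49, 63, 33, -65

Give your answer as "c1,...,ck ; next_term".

  a_3 = 1·-5 + 0·3 + -2·3 = -11
  a_4 = 1·-11 + 0·-5 + -2·3 = -17
  a_5 = 1·-17 + 0·-11 + -2·-5 = -7
  a_6 = 1·-7 + 0·-17 + -2·-11 = 15
  a_7 = 1·15 + 0·-7 + -2·-17 = 49
  a_8 = 1·49 + 0·15 + -2·-7 = 63
  a_9 = 1·63 + 0·49 + -2·15 = 33
  a_10 = 1·33 + 0·63 + -2·49 = -65
  a_11 = 1·-65 + 0·33 + -2·63 = -191

1,0,-2 ; -191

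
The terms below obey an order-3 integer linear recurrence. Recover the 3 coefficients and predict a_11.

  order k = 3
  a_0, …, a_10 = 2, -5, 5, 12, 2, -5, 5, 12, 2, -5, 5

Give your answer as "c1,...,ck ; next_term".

1,-1,1 ; 12

  a_3 = 1·5 + -1·-5 + 1·2 = 12
  a_4 = 1·12 + -1·5 + 1·-5 = 2
  a_5 = 1·2 + -1·12 + 1·5 = -5
  a_6 = 1·-5 + -1·2 + 1·12 = 5
  a_7 = 1·5 + -1·-5 + 1·2 = 12
  a_8 = 1·12 + -1·5 + 1·-5 = 2
  a_9 = 1·2 + -1·12 + 1·5 = -5
  a_10 = 1·-5 + -1·2 + 1·12 = 5
  a_11 = 1·5 + -1·-5 + 1·2 = 12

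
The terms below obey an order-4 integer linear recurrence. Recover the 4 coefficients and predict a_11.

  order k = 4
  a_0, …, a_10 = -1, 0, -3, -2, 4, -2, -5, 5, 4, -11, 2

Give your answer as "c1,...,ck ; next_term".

-1,-1,0,1 ; 14

  a_4 = -1·-2 + -1·-3 + 0·0 + 1·-1 = 4
  a_5 = -1·4 + -1·-2 + 0·-3 + 1·0 = -2
  a_6 = -1·-2 + -1·4 + 0·-2 + 1·-3 = -5
  a_7 = -1·-5 + -1·-2 + 0·4 + 1·-2 = 5
  a_8 = -1·5 + -1·-5 + 0·-2 + 1·4 = 4
  a_9 = -1·4 + -1·5 + 0·-5 + 1·-2 = -11
  a_10 = -1·-11 + -1·4 + 0·5 + 1·-5 = 2
  a_11 = -1·2 + -1·-11 + 0·4 + 1·5 = 14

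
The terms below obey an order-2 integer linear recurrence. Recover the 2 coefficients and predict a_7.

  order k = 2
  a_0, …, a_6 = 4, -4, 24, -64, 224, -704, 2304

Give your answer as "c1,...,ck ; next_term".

-2,4 ; -7424

  a_2 = -2·-4 + 4·4 = 24
  a_3 = -2·24 + 4·-4 = -64
  a_4 = -2·-64 + 4·24 = 224
  a_5 = -2·224 + 4·-64 = -704
  a_6 = -2·-704 + 4·224 = 2304
  a_7 = -2·2304 + 4·-704 = -7424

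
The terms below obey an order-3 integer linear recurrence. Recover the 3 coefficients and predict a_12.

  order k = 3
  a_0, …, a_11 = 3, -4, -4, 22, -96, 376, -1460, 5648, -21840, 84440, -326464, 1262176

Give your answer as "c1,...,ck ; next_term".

  a_3 = -4·-4 + 0·-4 + 2·3 = 22
  a_4 = -4·22 + 0·-4 + 2·-4 = -96
  a_5 = -4·-96 + 0·22 + 2·-4 = 376
  a_6 = -4·376 + 0·-96 + 2·22 = -1460
  a_7 = -4·-1460 + 0·376 + 2·-96 = 5648
  a_8 = -4·5648 + 0·-1460 + 2·376 = -21840
  a_9 = -4·-21840 + 0·5648 + 2·-1460 = 84440
  a_10 = -4·84440 + 0·-21840 + 2·5648 = -326464
  a_11 = -4·-326464 + 0·84440 + 2·-21840 = 1262176
  a_12 = -4·1262176 + 0·-326464 + 2·84440 = -4879824

-4,0,2 ; -4879824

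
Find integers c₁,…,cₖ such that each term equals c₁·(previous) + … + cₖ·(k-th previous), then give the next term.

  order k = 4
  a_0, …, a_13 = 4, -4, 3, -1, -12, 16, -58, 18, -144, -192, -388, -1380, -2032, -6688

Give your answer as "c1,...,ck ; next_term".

0,4,4,-2 ; -12872

  a_4 = 0·-1 + 4·3 + 4·-4 + -2·4 = -12
  a_5 = 0·-12 + 4·-1 + 4·3 + -2·-4 = 16
  a_6 = 0·16 + 4·-12 + 4·-1 + -2·3 = -58
  a_7 = 0·-58 + 4·16 + 4·-12 + -2·-1 = 18
  a_8 = 0·18 + 4·-58 + 4·16 + -2·-12 = -144
  a_9 = 0·-144 + 4·18 + 4·-58 + -2·16 = -192
  a_10 = 0·-192 + 4·-144 + 4·18 + -2·-58 = -388
  a_11 = 0·-388 + 4·-192 + 4·-144 + -2·18 = -1380
  a_12 = 0·-1380 + 4·-388 + 4·-192 + -2·-144 = -2032
  a_13 = 0·-2032 + 4·-1380 + 4·-388 + -2·-192 = -6688
  a_14 = 0·-6688 + 4·-2032 + 4·-1380 + -2·-388 = -12872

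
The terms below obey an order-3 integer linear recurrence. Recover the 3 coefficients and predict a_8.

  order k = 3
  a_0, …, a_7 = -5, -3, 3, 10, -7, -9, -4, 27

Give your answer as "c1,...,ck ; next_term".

-1,-1,-2 ; -5

  a_3 = -1·3 + -1·-3 + -2·-5 = 10
  a_4 = -1·10 + -1·3 + -2·-3 = -7
  a_5 = -1·-7 + -1·10 + -2·3 = -9
  a_6 = -1·-9 + -1·-7 + -2·10 = -4
  a_7 = -1·-4 + -1·-9 + -2·-7 = 27
  a_8 = -1·27 + -1·-4 + -2·-9 = -5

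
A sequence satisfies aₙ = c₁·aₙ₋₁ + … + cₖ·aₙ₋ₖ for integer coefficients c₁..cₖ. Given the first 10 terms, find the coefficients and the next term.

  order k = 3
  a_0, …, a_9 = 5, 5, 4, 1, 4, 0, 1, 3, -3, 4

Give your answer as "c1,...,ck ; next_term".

-1,0,1 ; -1

  a_3 = -1·4 + 0·5 + 1·5 = 1
  a_4 = -1·1 + 0·4 + 1·5 = 4
  a_5 = -1·4 + 0·1 + 1·4 = 0
  a_6 = -1·0 + 0·4 + 1·1 = 1
  a_7 = -1·1 + 0·0 + 1·4 = 3
  a_8 = -1·3 + 0·1 + 1·0 = -3
  a_9 = -1·-3 + 0·3 + 1·1 = 4
  a_10 = -1·4 + 0·-3 + 1·3 = -1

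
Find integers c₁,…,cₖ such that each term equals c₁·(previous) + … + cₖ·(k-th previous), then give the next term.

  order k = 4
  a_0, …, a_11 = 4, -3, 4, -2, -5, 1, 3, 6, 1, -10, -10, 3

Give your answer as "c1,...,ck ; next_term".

  a_4 = 0·-2 + -1·4 + -1·-3 + -1·4 = -5
  a_5 = 0·-5 + -1·-2 + -1·4 + -1·-3 = 1
  a_6 = 0·1 + -1·-5 + -1·-2 + -1·4 = 3
  a_7 = 0·3 + -1·1 + -1·-5 + -1·-2 = 6
  a_8 = 0·6 + -1·3 + -1·1 + -1·-5 = 1
  a_9 = 0·1 + -1·6 + -1·3 + -1·1 = -10
  a_10 = 0·-10 + -1·1 + -1·6 + -1·3 = -10
  a_11 = 0·-10 + -1·-10 + -1·1 + -1·6 = 3
  a_12 = 0·3 + -1·-10 + -1·-10 + -1·1 = 19

0,-1,-1,-1 ; 19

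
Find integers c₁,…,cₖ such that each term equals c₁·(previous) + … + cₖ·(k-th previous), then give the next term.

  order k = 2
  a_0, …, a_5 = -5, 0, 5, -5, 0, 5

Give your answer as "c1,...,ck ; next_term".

-1,-1 ; -5

  a_2 = -1·0 + -1·-5 = 5
  a_3 = -1·5 + -1·0 = -5
  a_4 = -1·-5 + -1·5 = 0
  a_5 = -1·0 + -1·-5 = 5
  a_6 = -1·5 + -1·0 = -5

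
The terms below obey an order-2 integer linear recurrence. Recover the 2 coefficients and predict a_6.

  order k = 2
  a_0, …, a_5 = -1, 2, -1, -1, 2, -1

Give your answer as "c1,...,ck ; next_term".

-1,-1 ; -1

  a_2 = -1·2 + -1·-1 = -1
  a_3 = -1·-1 + -1·2 = -1
  a_4 = -1·-1 + -1·-1 = 2
  a_5 = -1·2 + -1·-1 = -1
  a_6 = -1·-1 + -1·2 = -1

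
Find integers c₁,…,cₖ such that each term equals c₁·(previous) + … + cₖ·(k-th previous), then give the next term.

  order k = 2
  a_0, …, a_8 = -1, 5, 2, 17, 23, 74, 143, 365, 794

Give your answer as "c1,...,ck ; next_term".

1,3 ; 1889

  a_2 = 1·5 + 3·-1 = 2
  a_3 = 1·2 + 3·5 = 17
  a_4 = 1·17 + 3·2 = 23
  a_5 = 1·23 + 3·17 = 74
  a_6 = 1·74 + 3·23 = 143
  a_7 = 1·143 + 3·74 = 365
  a_8 = 1·365 + 3·143 = 794
  a_9 = 1·794 + 3·365 = 1889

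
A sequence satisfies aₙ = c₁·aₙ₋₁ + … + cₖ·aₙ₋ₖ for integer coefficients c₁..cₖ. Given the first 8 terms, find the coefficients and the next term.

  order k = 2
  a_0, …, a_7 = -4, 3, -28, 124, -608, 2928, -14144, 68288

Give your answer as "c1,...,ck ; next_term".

-4,4 ; -329728

  a_2 = -4·3 + 4·-4 = -28
  a_3 = -4·-28 + 4·3 = 124
  a_4 = -4·124 + 4·-28 = -608
  a_5 = -4·-608 + 4·124 = 2928
  a_6 = -4·2928 + 4·-608 = -14144
  a_7 = -4·-14144 + 4·2928 = 68288
  a_8 = -4·68288 + 4·-14144 = -329728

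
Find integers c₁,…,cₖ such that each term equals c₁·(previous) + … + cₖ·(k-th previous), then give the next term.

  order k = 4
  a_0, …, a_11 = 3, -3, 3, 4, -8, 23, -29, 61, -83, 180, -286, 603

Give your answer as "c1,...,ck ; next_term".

-2,1,4,3 ; -1021

  a_4 = -2·4 + 1·3 + 4·-3 + 3·3 = -8
  a_5 = -2·-8 + 1·4 + 4·3 + 3·-3 = 23
  a_6 = -2·23 + 1·-8 + 4·4 + 3·3 = -29
  a_7 = -2·-29 + 1·23 + 4·-8 + 3·4 = 61
  a_8 = -2·61 + 1·-29 + 4·23 + 3·-8 = -83
  a_9 = -2·-83 + 1·61 + 4·-29 + 3·23 = 180
  a_10 = -2·180 + 1·-83 + 4·61 + 3·-29 = -286
  a_11 = -2·-286 + 1·180 + 4·-83 + 3·61 = 603
  a_12 = -2·603 + 1·-286 + 4·180 + 3·-83 = -1021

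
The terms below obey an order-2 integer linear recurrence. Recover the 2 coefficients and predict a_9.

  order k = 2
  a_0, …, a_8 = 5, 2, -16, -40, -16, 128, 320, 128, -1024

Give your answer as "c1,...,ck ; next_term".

2,-4 ; -2560

  a_2 = 2·2 + -4·5 = -16
  a_3 = 2·-16 + -4·2 = -40
  a_4 = 2·-40 + -4·-16 = -16
  a_5 = 2·-16 + -4·-40 = 128
  a_6 = 2·128 + -4·-16 = 320
  a_7 = 2·320 + -4·128 = 128
  a_8 = 2·128 + -4·320 = -1024
  a_9 = 2·-1024 + -4·128 = -2560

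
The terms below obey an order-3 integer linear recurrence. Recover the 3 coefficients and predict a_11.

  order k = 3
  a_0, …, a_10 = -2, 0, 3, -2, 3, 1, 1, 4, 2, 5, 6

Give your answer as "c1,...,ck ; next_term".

  a_3 = 0·3 + 1·0 + 1·-2 = -2
  a_4 = 0·-2 + 1·3 + 1·0 = 3
  a_5 = 0·3 + 1·-2 + 1·3 = 1
  a_6 = 0·1 + 1·3 + 1·-2 = 1
  a_7 = 0·1 + 1·1 + 1·3 = 4
  a_8 = 0·4 + 1·1 + 1·1 = 2
  a_9 = 0·2 + 1·4 + 1·1 = 5
  a_10 = 0·5 + 1·2 + 1·4 = 6
  a_11 = 0·6 + 1·5 + 1·2 = 7

0,1,1 ; 7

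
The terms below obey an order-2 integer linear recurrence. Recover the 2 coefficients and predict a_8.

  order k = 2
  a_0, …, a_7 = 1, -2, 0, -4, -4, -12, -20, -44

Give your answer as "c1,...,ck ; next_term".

  a_2 = 1·-2 + 2·1 = 0
  a_3 = 1·0 + 2·-2 = -4
  a_4 = 1·-4 + 2·0 = -4
  a_5 = 1·-4 + 2·-4 = -12
  a_6 = 1·-12 + 2·-4 = -20
  a_7 = 1·-20 + 2·-12 = -44
  a_8 = 1·-44 + 2·-20 = -84

1,2 ; -84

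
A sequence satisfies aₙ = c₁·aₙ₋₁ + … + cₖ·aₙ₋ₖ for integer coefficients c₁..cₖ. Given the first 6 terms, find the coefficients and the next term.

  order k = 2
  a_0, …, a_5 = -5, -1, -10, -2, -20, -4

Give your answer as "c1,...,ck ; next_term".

  a_2 = 0·-1 + 2·-5 = -10
  a_3 = 0·-10 + 2·-1 = -2
  a_4 = 0·-2 + 2·-10 = -20
  a_5 = 0·-20 + 2·-2 = -4
  a_6 = 0·-4 + 2·-20 = -40

0,2 ; -40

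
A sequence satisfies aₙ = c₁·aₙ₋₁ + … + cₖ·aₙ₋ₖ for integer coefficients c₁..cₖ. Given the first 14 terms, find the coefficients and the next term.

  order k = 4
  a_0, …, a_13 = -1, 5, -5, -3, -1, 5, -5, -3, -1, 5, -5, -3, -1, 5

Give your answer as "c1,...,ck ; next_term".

0,0,0,1 ; -5

  a_4 = 0·-3 + 0·-5 + 0·5 + 1·-1 = -1
  a_5 = 0·-1 + 0·-3 + 0·-5 + 1·5 = 5
  a_6 = 0·5 + 0·-1 + 0·-3 + 1·-5 = -5
  a_7 = 0·-5 + 0·5 + 0·-1 + 1·-3 = -3
  a_8 = 0·-3 + 0·-5 + 0·5 + 1·-1 = -1
  a_9 = 0·-1 + 0·-3 + 0·-5 + 1·5 = 5
  a_10 = 0·5 + 0·-1 + 0·-3 + 1·-5 = -5
  a_11 = 0·-5 + 0·5 + 0·-1 + 1·-3 = -3
  a_12 = 0·-3 + 0·-5 + 0·5 + 1·-1 = -1
  a_13 = 0·-1 + 0·-3 + 0·-5 + 1·5 = 5
  a_14 = 0·5 + 0·-1 + 0·-3 + 1·-5 = -5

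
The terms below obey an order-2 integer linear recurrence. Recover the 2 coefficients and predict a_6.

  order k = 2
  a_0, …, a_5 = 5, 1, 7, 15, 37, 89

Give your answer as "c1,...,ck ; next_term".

2,1 ; 215

  a_2 = 2·1 + 1·5 = 7
  a_3 = 2·7 + 1·1 = 15
  a_4 = 2·15 + 1·7 = 37
  a_5 = 2·37 + 1·15 = 89
  a_6 = 2·89 + 1·37 = 215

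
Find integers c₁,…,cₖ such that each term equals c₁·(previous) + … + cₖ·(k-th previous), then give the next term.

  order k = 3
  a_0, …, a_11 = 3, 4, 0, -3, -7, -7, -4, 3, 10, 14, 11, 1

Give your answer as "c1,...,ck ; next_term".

  a_3 = 1·0 + 0·4 + -1·3 = -3
  a_4 = 1·-3 + 0·0 + -1·4 = -7
  a_5 = 1·-7 + 0·-3 + -1·0 = -7
  a_6 = 1·-7 + 0·-7 + -1·-3 = -4
  a_7 = 1·-4 + 0·-7 + -1·-7 = 3
  a_8 = 1·3 + 0·-4 + -1·-7 = 10
  a_9 = 1·10 + 0·3 + -1·-4 = 14
  a_10 = 1·14 + 0·10 + -1·3 = 11
  a_11 = 1·11 + 0·14 + -1·10 = 1
  a_12 = 1·1 + 0·11 + -1·14 = -13

1,0,-1 ; -13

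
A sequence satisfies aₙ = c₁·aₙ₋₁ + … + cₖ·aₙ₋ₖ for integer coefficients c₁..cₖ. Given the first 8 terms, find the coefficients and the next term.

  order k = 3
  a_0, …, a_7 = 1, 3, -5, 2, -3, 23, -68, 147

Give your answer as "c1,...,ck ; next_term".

  a_3 = -3·-5 + -3·3 + -4·1 = 2
  a_4 = -3·2 + -3·-5 + -4·3 = -3
  a_5 = -3·-3 + -3·2 + -4·-5 = 23
  a_6 = -3·23 + -3·-3 + -4·2 = -68
  a_7 = -3·-68 + -3·23 + -4·-3 = 147
  a_8 = -3·147 + -3·-68 + -4·23 = -329

-3,-3,-4 ; -329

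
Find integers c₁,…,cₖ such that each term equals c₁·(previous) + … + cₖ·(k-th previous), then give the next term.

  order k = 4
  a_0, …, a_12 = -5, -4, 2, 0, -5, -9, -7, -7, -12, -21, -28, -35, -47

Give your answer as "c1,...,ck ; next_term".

1,0,0,1 ; -68

  a_4 = 1·0 + 0·2 + 0·-4 + 1·-5 = -5
  a_5 = 1·-5 + 0·0 + 0·2 + 1·-4 = -9
  a_6 = 1·-9 + 0·-5 + 0·0 + 1·2 = -7
  a_7 = 1·-7 + 0·-9 + 0·-5 + 1·0 = -7
  a_8 = 1·-7 + 0·-7 + 0·-9 + 1·-5 = -12
  a_9 = 1·-12 + 0·-7 + 0·-7 + 1·-9 = -21
  a_10 = 1·-21 + 0·-12 + 0·-7 + 1·-7 = -28
  a_11 = 1·-28 + 0·-21 + 0·-12 + 1·-7 = -35
  a_12 = 1·-35 + 0·-28 + 0·-21 + 1·-12 = -47
  a_13 = 1·-47 + 0·-35 + 0·-28 + 1·-21 = -68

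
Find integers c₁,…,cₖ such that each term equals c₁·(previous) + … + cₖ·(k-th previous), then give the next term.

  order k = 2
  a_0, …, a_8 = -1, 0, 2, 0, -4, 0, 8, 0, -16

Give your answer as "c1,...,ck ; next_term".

0,-2 ; 0

  a_2 = 0·0 + -2·-1 = 2
  a_3 = 0·2 + -2·0 = 0
  a_4 = 0·0 + -2·2 = -4
  a_5 = 0·-4 + -2·0 = 0
  a_6 = 0·0 + -2·-4 = 8
  a_7 = 0·8 + -2·0 = 0
  a_8 = 0·0 + -2·8 = -16
  a_9 = 0·-16 + -2·0 = 0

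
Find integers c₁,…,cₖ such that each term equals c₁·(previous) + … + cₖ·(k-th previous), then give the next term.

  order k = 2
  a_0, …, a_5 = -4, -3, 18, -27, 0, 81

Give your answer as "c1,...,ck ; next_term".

  a_2 = -2·-3 + -3·-4 = 18
  a_3 = -2·18 + -3·-3 = -27
  a_4 = -2·-27 + -3·18 = 0
  a_5 = -2·0 + -3·-27 = 81
  a_6 = -2·81 + -3·0 = -162

-2,-3 ; -162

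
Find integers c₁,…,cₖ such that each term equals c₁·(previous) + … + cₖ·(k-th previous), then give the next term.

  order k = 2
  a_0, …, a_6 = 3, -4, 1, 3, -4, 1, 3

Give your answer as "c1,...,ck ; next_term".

  a_2 = -1·-4 + -1·3 = 1
  a_3 = -1·1 + -1·-4 = 3
  a_4 = -1·3 + -1·1 = -4
  a_5 = -1·-4 + -1·3 = 1
  a_6 = -1·1 + -1·-4 = 3
  a_7 = -1·3 + -1·1 = -4

-1,-1 ; -4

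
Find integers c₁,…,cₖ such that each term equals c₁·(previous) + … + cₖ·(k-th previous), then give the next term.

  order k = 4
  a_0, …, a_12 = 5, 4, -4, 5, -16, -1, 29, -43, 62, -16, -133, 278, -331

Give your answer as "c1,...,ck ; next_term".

-1,-1,0,-3 ; 101

  a_4 = -1·5 + -1·-4 + 0·4 + -3·5 = -16
  a_5 = -1·-16 + -1·5 + 0·-4 + -3·4 = -1
  a_6 = -1·-1 + -1·-16 + 0·5 + -3·-4 = 29
  a_7 = -1·29 + -1·-1 + 0·-16 + -3·5 = -43
  a_8 = -1·-43 + -1·29 + 0·-1 + -3·-16 = 62
  a_9 = -1·62 + -1·-43 + 0·29 + -3·-1 = -16
  a_10 = -1·-16 + -1·62 + 0·-43 + -3·29 = -133
  a_11 = -1·-133 + -1·-16 + 0·62 + -3·-43 = 278
  a_12 = -1·278 + -1·-133 + 0·-16 + -3·62 = -331
  a_13 = -1·-331 + -1·278 + 0·-133 + -3·-16 = 101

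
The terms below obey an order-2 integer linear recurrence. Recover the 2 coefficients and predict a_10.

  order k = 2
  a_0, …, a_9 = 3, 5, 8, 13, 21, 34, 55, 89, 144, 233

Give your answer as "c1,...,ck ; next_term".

  a_2 = 1·5 + 1·3 = 8
  a_3 = 1·8 + 1·5 = 13
  a_4 = 1·13 + 1·8 = 21
  a_5 = 1·21 + 1·13 = 34
  a_6 = 1·34 + 1·21 = 55
  a_7 = 1·55 + 1·34 = 89
  a_8 = 1·89 + 1·55 = 144
  a_9 = 1·144 + 1·89 = 233
  a_10 = 1·233 + 1·144 = 377

1,1 ; 377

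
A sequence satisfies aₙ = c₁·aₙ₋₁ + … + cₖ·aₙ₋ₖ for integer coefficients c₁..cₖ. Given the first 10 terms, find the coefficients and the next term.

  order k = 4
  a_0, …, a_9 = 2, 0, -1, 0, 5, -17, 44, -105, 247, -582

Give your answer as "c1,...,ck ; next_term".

-3,-1,2,2 ; 1377

  a_4 = -3·0 + -1·-1 + 2·0 + 2·2 = 5
  a_5 = -3·5 + -1·0 + 2·-1 + 2·0 = -17
  a_6 = -3·-17 + -1·5 + 2·0 + 2·-1 = 44
  a_7 = -3·44 + -1·-17 + 2·5 + 2·0 = -105
  a_8 = -3·-105 + -1·44 + 2·-17 + 2·5 = 247
  a_9 = -3·247 + -1·-105 + 2·44 + 2·-17 = -582
  a_10 = -3·-582 + -1·247 + 2·-105 + 2·44 = 1377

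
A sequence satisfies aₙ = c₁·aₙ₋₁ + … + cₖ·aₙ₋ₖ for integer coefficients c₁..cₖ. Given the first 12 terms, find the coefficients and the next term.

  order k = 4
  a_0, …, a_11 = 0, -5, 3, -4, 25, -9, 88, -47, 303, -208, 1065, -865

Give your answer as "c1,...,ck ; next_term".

  a_4 = 1·-4 + 3·3 + -4·-5 + 2·0 = 25
  a_5 = 1·25 + 3·-4 + -4·3 + 2·-5 = -9
  a_6 = 1·-9 + 3·25 + -4·-4 + 2·3 = 88
  a_7 = 1·88 + 3·-9 + -4·25 + 2·-4 = -47
  a_8 = 1·-47 + 3·88 + -4·-9 + 2·25 = 303
  a_9 = 1·303 + 3·-47 + -4·88 + 2·-9 = -208
  a_10 = 1·-208 + 3·303 + -4·-47 + 2·88 = 1065
  a_11 = 1·1065 + 3·-208 + -4·303 + 2·-47 = -865
  a_12 = 1·-865 + 3·1065 + -4·-208 + 2·303 = 3768

1,3,-4,2 ; 3768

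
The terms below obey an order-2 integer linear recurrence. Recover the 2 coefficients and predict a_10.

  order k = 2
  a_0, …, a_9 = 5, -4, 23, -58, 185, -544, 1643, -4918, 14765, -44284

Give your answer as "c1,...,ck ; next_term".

-2,3 ; 132863

  a_2 = -2·-4 + 3·5 = 23
  a_3 = -2·23 + 3·-4 = -58
  a_4 = -2·-58 + 3·23 = 185
  a_5 = -2·185 + 3·-58 = -544
  a_6 = -2·-544 + 3·185 = 1643
  a_7 = -2·1643 + 3·-544 = -4918
  a_8 = -2·-4918 + 3·1643 = 14765
  a_9 = -2·14765 + 3·-4918 = -44284
  a_10 = -2·-44284 + 3·14765 = 132863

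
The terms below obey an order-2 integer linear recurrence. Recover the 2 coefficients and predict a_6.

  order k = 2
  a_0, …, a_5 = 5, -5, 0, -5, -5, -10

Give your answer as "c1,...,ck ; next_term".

  a_2 = 1·-5 + 1·5 = 0
  a_3 = 1·0 + 1·-5 = -5
  a_4 = 1·-5 + 1·0 = -5
  a_5 = 1·-5 + 1·-5 = -10
  a_6 = 1·-10 + 1·-5 = -15

1,1 ; -15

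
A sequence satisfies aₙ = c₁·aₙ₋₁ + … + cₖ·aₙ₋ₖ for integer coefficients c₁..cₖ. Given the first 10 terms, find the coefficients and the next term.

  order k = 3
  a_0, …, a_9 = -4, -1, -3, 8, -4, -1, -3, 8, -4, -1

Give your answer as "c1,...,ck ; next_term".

-1,-1,-1 ; -3

  a_3 = -1·-3 + -1·-1 + -1·-4 = 8
  a_4 = -1·8 + -1·-3 + -1·-1 = -4
  a_5 = -1·-4 + -1·8 + -1·-3 = -1
  a_6 = -1·-1 + -1·-4 + -1·8 = -3
  a_7 = -1·-3 + -1·-1 + -1·-4 = 8
  a_8 = -1·8 + -1·-3 + -1·-1 = -4
  a_9 = -1·-4 + -1·8 + -1·-3 = -1
  a_10 = -1·-1 + -1·-4 + -1·8 = -3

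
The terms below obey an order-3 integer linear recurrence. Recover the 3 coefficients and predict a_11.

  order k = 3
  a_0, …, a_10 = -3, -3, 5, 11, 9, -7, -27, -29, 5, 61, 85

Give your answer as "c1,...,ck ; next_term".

  a_3 = 1·5 + -1·-3 + -1·-3 = 11
  a_4 = 1·11 + -1·5 + -1·-3 = 9
  a_5 = 1·9 + -1·11 + -1·5 = -7
  a_6 = 1·-7 + -1·9 + -1·11 = -27
  a_7 = 1·-27 + -1·-7 + -1·9 = -29
  a_8 = 1·-29 + -1·-27 + -1·-7 = 5
  a_9 = 1·5 + -1·-29 + -1·-27 = 61
  a_10 = 1·61 + -1·5 + -1·-29 = 85
  a_11 = 1·85 + -1·61 + -1·5 = 19

1,-1,-1 ; 19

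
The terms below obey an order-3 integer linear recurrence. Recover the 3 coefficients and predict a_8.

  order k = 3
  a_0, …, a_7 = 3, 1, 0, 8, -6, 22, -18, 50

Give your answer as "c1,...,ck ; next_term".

  a_3 = -1·0 + 2·1 + 2·3 = 8
  a_4 = -1·8 + 2·0 + 2·1 = -6
  a_5 = -1·-6 + 2·8 + 2·0 = 22
  a_6 = -1·22 + 2·-6 + 2·8 = -18
  a_7 = -1·-18 + 2·22 + 2·-6 = 50
  a_8 = -1·50 + 2·-18 + 2·22 = -42

-1,2,2 ; -42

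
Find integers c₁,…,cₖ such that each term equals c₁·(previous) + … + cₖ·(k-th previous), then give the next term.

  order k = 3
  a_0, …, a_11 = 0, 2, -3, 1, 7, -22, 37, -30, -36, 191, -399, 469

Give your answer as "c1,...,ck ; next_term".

-3,-4,-1 ; -2

  a_3 = -3·-3 + -4·2 + -1·0 = 1
  a_4 = -3·1 + -4·-3 + -1·2 = 7
  a_5 = -3·7 + -4·1 + -1·-3 = -22
  a_6 = -3·-22 + -4·7 + -1·1 = 37
  a_7 = -3·37 + -4·-22 + -1·7 = -30
  a_8 = -3·-30 + -4·37 + -1·-22 = -36
  a_9 = -3·-36 + -4·-30 + -1·37 = 191
  a_10 = -3·191 + -4·-36 + -1·-30 = -399
  a_11 = -3·-399 + -4·191 + -1·-36 = 469
  a_12 = -3·469 + -4·-399 + -1·191 = -2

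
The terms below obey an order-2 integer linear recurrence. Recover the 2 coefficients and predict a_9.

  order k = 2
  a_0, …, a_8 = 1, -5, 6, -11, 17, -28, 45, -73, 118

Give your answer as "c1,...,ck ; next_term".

-1,1 ; -191

  a_2 = -1·-5 + 1·1 = 6
  a_3 = -1·6 + 1·-5 = -11
  a_4 = -1·-11 + 1·6 = 17
  a_5 = -1·17 + 1·-11 = -28
  a_6 = -1·-28 + 1·17 = 45
  a_7 = -1·45 + 1·-28 = -73
  a_8 = -1·-73 + 1·45 = 118
  a_9 = -1·118 + 1·-73 = -191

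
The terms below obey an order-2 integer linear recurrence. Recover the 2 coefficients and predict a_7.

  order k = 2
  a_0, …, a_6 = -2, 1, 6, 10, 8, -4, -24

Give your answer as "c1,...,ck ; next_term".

2,-2 ; -40

  a_2 = 2·1 + -2·-2 = 6
  a_3 = 2·6 + -2·1 = 10
  a_4 = 2·10 + -2·6 = 8
  a_5 = 2·8 + -2·10 = -4
  a_6 = 2·-4 + -2·8 = -24
  a_7 = 2·-24 + -2·-4 = -40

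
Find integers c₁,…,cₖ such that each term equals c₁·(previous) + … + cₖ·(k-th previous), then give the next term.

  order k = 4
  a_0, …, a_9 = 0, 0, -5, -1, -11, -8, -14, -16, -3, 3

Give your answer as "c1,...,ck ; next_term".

  a_4 = 1·-1 + 2·-5 + -1·0 + -3·0 = -11
  a_5 = 1·-11 + 2·-1 + -1·-5 + -3·0 = -8
  a_6 = 1·-8 + 2·-11 + -1·-1 + -3·-5 = -14
  a_7 = 1·-14 + 2·-8 + -1·-11 + -3·-1 = -16
  a_8 = 1·-16 + 2·-14 + -1·-8 + -3·-11 = -3
  a_9 = 1·-3 + 2·-16 + -1·-14 + -3·-8 = 3
  a_10 = 1·3 + 2·-3 + -1·-16 + -3·-14 = 55

1,2,-1,-3 ; 55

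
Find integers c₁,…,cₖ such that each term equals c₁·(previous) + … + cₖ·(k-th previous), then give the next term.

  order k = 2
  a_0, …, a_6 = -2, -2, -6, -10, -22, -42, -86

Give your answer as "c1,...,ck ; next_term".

1,2 ; -170

  a_2 = 1·-2 + 2·-2 = -6
  a_3 = 1·-6 + 2·-2 = -10
  a_4 = 1·-10 + 2·-6 = -22
  a_5 = 1·-22 + 2·-10 = -42
  a_6 = 1·-42 + 2·-22 = -86
  a_7 = 1·-86 + 2·-42 = -170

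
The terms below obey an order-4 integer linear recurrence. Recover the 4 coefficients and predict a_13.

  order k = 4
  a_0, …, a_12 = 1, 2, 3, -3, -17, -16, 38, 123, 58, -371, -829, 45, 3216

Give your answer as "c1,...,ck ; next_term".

  a_4 = 1·-3 + -3·3 + -2·2 + -1·1 = -17
  a_5 = 1·-17 + -3·-3 + -2·3 + -1·2 = -16
  a_6 = 1·-16 + -3·-17 + -2·-3 + -1·3 = 38
  a_7 = 1·38 + -3·-16 + -2·-17 + -1·-3 = 123
  a_8 = 1·123 + -3·38 + -2·-16 + -1·-17 = 58
  a_9 = 1·58 + -3·123 + -2·38 + -1·-16 = -371
  a_10 = 1·-371 + -3·58 + -2·123 + -1·38 = -829
  a_11 = 1·-829 + -3·-371 + -2·58 + -1·123 = 45
  a_12 = 1·45 + -3·-829 + -2·-371 + -1·58 = 3216
  a_13 = 1·3216 + -3·45 + -2·-829 + -1·-371 = 5110

1,-3,-2,-1 ; 5110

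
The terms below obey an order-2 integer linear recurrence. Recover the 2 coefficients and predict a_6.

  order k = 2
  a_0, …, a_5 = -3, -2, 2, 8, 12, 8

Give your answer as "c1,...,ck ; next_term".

2,-2 ; -8

  a_2 = 2·-2 + -2·-3 = 2
  a_3 = 2·2 + -2·-2 = 8
  a_4 = 2·8 + -2·2 = 12
  a_5 = 2·12 + -2·8 = 8
  a_6 = 2·8 + -2·12 = -8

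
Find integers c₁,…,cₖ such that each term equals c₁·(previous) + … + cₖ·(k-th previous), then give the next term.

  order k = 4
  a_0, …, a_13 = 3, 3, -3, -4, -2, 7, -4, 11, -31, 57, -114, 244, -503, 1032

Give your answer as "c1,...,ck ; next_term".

-1,1,-2,1 ; -2137

  a_4 = -1·-4 + 1·-3 + -2·3 + 1·3 = -2
  a_5 = -1·-2 + 1·-4 + -2·-3 + 1·3 = 7
  a_6 = -1·7 + 1·-2 + -2·-4 + 1·-3 = -4
  a_7 = -1·-4 + 1·7 + -2·-2 + 1·-4 = 11
  a_8 = -1·11 + 1·-4 + -2·7 + 1·-2 = -31
  a_9 = -1·-31 + 1·11 + -2·-4 + 1·7 = 57
  a_10 = -1·57 + 1·-31 + -2·11 + 1·-4 = -114
  a_11 = -1·-114 + 1·57 + -2·-31 + 1·11 = 244
  a_12 = -1·244 + 1·-114 + -2·57 + 1·-31 = -503
  a_13 = -1·-503 + 1·244 + -2·-114 + 1·57 = 1032
  a_14 = -1·1032 + 1·-503 + -2·244 + 1·-114 = -2137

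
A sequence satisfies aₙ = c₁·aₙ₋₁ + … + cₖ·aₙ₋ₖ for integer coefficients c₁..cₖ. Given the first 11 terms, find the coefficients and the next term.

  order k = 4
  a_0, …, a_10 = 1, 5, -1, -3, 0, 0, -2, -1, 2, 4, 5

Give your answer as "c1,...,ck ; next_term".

  a_4 = 2·-3 + -2·-1 + 1·5 + -1·1 = 0
  a_5 = 2·0 + -2·-3 + 1·-1 + -1·5 = 0
  a_6 = 2·0 + -2·0 + 1·-3 + -1·-1 = -2
  a_7 = 2·-2 + -2·0 + 1·0 + -1·-3 = -1
  a_8 = 2·-1 + -2·-2 + 1·0 + -1·0 = 2
  a_9 = 2·2 + -2·-1 + 1·-2 + -1·0 = 4
  a_10 = 2·4 + -2·2 + 1·-1 + -1·-2 = 5
  a_11 = 2·5 + -2·4 + 1·2 + -1·-1 = 5

2,-2,1,-1 ; 5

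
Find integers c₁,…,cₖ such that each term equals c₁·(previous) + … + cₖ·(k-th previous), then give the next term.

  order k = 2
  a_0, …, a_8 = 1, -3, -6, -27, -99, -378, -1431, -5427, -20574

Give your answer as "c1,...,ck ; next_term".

3,3 ; -78003

  a_2 = 3·-3 + 3·1 = -6
  a_3 = 3·-6 + 3·-3 = -27
  a_4 = 3·-27 + 3·-6 = -99
  a_5 = 3·-99 + 3·-27 = -378
  a_6 = 3·-378 + 3·-99 = -1431
  a_7 = 3·-1431 + 3·-378 = -5427
  a_8 = 3·-5427 + 3·-1431 = -20574
  a_9 = 3·-20574 + 3·-5427 = -78003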